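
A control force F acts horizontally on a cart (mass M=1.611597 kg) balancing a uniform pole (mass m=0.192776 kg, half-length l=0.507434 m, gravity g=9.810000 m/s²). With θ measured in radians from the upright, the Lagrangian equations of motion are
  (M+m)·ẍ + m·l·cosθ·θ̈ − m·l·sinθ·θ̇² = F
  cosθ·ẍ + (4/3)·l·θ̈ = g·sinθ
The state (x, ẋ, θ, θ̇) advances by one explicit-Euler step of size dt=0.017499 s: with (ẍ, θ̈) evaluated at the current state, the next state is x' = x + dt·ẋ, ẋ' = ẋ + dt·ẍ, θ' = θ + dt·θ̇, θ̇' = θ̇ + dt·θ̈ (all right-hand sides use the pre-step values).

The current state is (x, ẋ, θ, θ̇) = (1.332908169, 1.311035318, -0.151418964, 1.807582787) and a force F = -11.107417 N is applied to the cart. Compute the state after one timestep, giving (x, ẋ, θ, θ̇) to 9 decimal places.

sinθ=-0.150841012, cosθ=0.988558035
temp = (F + m·l·θ̇²·sinθ)/(M+m) = (-11.107417 + -0.048211246)/1.804373 = -6.182551084
θ̈ = (g·sinθ − cosθ·temp)/(l·(4/3 − m·cos²θ/(M+m))) = 7.427948772
ẍ = temp − m·l·θ̈·cosθ/(M+m) = -6.580637426
Euler: x'=1.332908169+0.017499·1.311035318=1.355849976, ẋ'=1.311035318+0.017499·-6.580637426=1.195880744
       θ'=-0.151418964+0.017499·1.807582787=-0.119788073, θ̇'=1.807582787+0.017499·7.427948772=1.937564463

(1.355849976, 1.195880744, -0.119788073, 1.937564463)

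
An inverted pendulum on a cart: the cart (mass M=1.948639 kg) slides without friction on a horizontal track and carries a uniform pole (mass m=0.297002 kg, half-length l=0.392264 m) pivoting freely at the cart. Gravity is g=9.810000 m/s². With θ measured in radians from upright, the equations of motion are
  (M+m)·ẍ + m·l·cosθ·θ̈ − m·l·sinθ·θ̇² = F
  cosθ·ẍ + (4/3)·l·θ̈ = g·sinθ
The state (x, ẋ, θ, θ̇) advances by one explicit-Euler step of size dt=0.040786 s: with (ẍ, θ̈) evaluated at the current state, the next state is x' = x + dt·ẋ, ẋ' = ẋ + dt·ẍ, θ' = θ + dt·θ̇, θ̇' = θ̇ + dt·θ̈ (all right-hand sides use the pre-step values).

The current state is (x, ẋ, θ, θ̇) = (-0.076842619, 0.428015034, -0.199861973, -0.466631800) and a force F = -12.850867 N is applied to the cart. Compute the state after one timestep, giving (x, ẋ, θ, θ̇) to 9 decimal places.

(-0.059385598, 0.178467200, -0.218894018, -0.150878745)

sinθ=-0.198534053, cosθ=0.980093990
temp = (F + m·l·θ̇²·sinθ)/(M+m) = (-12.850867 + -0.005036415)/2.245641 = -5.724825747
θ̈ = (g·sinθ − cosθ·temp)/(l·(4/3 − m·cos²θ/(M+m))) = 7.741701926
ẍ = temp − m·l·θ̈·cosθ/(M+m) = -6.118467964
Euler: x'=-0.076842619+0.040786·0.428015034=-0.059385598, ẋ'=0.428015034+0.040786·-6.118467964=0.178467200
       θ'=-0.199861973+0.040786·-0.466631800=-0.218894018, θ̇'=-0.466631800+0.040786·7.741701926=-0.150878745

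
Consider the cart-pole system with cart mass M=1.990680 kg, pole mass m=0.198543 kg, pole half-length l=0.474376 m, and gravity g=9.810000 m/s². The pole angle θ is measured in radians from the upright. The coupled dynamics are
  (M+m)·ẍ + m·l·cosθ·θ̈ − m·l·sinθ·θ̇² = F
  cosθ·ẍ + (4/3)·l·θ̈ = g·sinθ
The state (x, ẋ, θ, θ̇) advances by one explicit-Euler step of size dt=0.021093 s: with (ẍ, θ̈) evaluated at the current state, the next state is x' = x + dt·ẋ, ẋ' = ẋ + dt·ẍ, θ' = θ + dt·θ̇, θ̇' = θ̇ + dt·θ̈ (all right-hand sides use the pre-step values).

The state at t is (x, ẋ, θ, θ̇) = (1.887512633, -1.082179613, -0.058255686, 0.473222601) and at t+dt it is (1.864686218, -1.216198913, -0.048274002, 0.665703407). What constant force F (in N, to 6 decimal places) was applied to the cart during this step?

F = -13.050508 N

ẍ = (ẋ'−ẋ)/dt = (-1.216198913−-1.082179613)/0.021093 = -6.353733
θ̈ = (θ̇'−θ̇)/dt = (0.665703407−0.473222601)/0.021093 = 9.125340
sinθ=-0.058223, cosθ=0.998304
F = (M+m)·ẍ + m·l·cosθ·θ̈ − m·l·sinθ·θ̇² = -13.909739 + 0.858003 − -0.001228 = -13.050508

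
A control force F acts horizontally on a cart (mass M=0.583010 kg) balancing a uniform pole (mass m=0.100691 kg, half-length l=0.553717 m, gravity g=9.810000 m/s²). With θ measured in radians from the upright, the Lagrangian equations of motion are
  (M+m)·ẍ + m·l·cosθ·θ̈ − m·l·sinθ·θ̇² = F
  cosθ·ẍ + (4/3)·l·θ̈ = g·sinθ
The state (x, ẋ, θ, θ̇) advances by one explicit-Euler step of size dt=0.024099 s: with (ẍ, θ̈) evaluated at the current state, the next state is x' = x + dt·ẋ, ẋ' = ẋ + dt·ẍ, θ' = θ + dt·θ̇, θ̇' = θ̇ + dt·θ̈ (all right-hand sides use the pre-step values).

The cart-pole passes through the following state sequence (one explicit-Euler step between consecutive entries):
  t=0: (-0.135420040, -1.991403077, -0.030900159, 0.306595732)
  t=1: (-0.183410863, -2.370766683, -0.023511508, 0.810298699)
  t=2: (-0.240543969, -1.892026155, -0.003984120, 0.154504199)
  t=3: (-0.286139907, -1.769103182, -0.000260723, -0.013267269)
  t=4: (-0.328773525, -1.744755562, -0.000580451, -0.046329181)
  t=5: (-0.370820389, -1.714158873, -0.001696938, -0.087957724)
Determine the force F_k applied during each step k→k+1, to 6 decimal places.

step 0→1:
  ẍ = (ẋ'−ẋ)/dt = (-2.370766683−-1.991403077)/0.024099 = -15.741882
  θ̈ = (θ̇'−θ̇)/dt = (0.810298699−0.306595732)/0.024099 = 20.901405
  sinθ=-0.030895, cosθ=0.999523
  F = (M+m)·ẍ + m·l·cosθ·θ̈ − m·l·sinθ·θ̇² = -10.762740 + 1.164787 − -0.000162 = -9.597791
step 1→2:
  ẍ = (ẋ'−ẋ)/dt = (-1.892026155−-2.370766683)/0.024099 = 19.865576
  θ̈ = (θ̇'−θ̇)/dt = (0.154504199−0.810298699)/0.024099 = -27.212519
  sinθ=-0.023509, cosθ=0.999724
  F = (M+m)·ẍ + m·l·cosθ·θ̈ − m·l·sinθ·θ̇² = 13.582115 + -1.516796 − -0.000861 = 12.066179
step 2→3:
  ẍ = (ẋ'−ẋ)/dt = (-1.769103182−-1.892026155)/0.024099 = 5.100750
  θ̈ = (θ̇'−θ̇)/dt = (-0.013267269−0.154504199)/0.024099 = -6.961761
  sinθ=-0.003984, cosθ=0.999992
  F = (M+m)·ẍ + m·l·cosθ·θ̈ − m·l·sinθ·θ̇² = 3.487388 + -0.388145 − -0.000005 = 3.099248
step 3→4:
  ẍ = (ẋ'−ẋ)/dt = (-1.744755562−-1.769103182)/0.024099 = 1.010317
  θ̈ = (θ̇'−θ̇)/dt = (-0.046329181−-0.013267269)/0.024099 = -1.371921
  sinθ=-0.000261, cosθ=1.000000
  F = (M+m)·ẍ + m·l·cosθ·θ̈ − m·l·sinθ·θ̇² = 0.690754 + -0.076490 − -0.000000 = 0.614264
step 4→5:
  ẍ = (ẋ'−ẋ)/dt = (-1.714158873−-1.744755562)/0.024099 = 1.269625
  θ̈ = (θ̇'−θ̇)/dt = (-0.087957724−-0.046329181)/0.024099 = -1.727397
  sinθ=-0.000580, cosθ=1.000000
  F = (M+m)·ẍ + m·l·cosθ·θ̈ − m·l·sinθ·θ̇² = 0.868044 + -0.096310 − -0.000000 = 0.771734

F_0 = -9.597791 N
F_1 = 12.066179 N
F_2 = 3.099248 N
F_3 = 0.614264 N
F_4 = 0.771734 N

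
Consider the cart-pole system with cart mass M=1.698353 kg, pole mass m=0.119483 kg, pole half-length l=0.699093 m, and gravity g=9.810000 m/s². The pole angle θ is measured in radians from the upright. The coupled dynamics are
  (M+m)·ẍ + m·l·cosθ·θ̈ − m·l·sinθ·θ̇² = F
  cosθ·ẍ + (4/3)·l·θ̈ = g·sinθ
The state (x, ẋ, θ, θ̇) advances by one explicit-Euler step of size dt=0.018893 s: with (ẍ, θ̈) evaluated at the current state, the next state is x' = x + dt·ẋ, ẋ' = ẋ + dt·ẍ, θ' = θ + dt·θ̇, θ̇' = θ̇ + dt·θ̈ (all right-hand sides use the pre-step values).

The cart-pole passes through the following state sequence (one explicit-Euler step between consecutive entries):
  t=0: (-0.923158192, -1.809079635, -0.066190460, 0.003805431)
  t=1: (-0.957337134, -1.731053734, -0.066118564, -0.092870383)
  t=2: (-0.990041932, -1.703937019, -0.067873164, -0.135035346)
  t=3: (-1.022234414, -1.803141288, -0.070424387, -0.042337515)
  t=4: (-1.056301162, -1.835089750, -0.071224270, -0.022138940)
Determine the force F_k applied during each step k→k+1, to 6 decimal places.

step 0→1:
  ẍ = (ẋ'−ẋ)/dt = (-1.731053734−-1.809079635)/0.018893 = 4.129884
  θ̈ = (θ̇'−θ̇)/dt = (-0.092870383−0.003805431)/0.018893 = -5.117018
  sinθ=-0.066142, cosθ=0.997810
  F = (M+m)·ẍ + m·l·cosθ·θ̈ − m·l·sinθ·θ̇² = 7.507452 + -0.426487 − -0.000000 = 7.080965
step 1→2:
  ẍ = (ẋ'−ẋ)/dt = (-1.703937019−-1.731053734)/0.018893 = 1.435278
  θ̈ = (θ̇'−θ̇)/dt = (-0.135035346−-0.092870383)/0.018893 = -2.231777
  sinθ=-0.066070, cosθ=0.997815
  F = (M+m)·ẍ + m·l·cosθ·θ̈ − m·l·sinθ·θ̇² = 2.609101 + -0.186012 − -0.000048 = 2.423136
step 2→3:
  ẍ = (ẋ'−ẋ)/dt = (-1.803141288−-1.703937019)/0.018893 = -5.250848
  θ̈ = (θ̇'−θ̇)/dt = (-0.042337515−-0.135035346)/0.018893 = 4.906464
  sinθ=-0.067821, cosθ=0.997698
  F = (M+m)·ẍ + m·l·cosθ·θ̈ − m·l·sinθ·θ̇² = -9.545180 + 0.408892 − -0.000103 = -9.136185
step 3→4:
  ẍ = (ẋ'−ẋ)/dt = (-1.835089750−-1.803141288)/0.018893 = -1.691021
  θ̈ = (θ̇'−θ̇)/dt = (-0.022138940−-0.042337515)/0.018893 = 1.069104
  sinθ=-0.070366, cosθ=0.997521
  F = (M+m)·ẍ + m·l·cosθ·θ̈ − m·l·sinθ·θ̇² = -3.073999 + 0.089081 − -0.000011 = -2.984908

F_0 = 7.080965 N
F_1 = 2.423136 N
F_2 = -9.136185 N
F_3 = -2.984908 N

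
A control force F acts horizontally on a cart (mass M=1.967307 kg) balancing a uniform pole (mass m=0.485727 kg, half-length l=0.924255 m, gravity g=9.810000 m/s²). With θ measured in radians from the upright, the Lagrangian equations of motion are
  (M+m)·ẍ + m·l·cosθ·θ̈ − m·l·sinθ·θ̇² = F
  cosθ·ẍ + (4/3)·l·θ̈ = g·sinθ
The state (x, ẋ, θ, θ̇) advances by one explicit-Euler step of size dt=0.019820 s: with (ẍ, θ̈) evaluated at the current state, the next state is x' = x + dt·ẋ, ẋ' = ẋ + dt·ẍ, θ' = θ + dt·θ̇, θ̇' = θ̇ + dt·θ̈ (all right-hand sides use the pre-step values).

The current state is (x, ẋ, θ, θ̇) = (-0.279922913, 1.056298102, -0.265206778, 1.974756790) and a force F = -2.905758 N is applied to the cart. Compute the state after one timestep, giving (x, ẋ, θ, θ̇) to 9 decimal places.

(-0.258987085, 1.033225291, -0.226067098, 1.951470382)

sinθ=-0.262108822, cosθ=0.965038323
temp = (F + m·l·θ̇²·sinθ)/(M+m) = (-2.905758 + -0.458873444)/2.453034 = -1.371620387
θ̈ = (g·sinθ − cosθ·temp)/(l·(4/3 − m·cos²θ/(M+m))) = -1.174894458
ẍ = temp − m·l·θ̈·cosθ/(M+m) = -1.164117615
Euler: x'=-0.279922913+0.019820·1.056298102=-0.258987085, ẋ'=1.056298102+0.019820·-1.164117615=1.033225291
       θ'=-0.265206778+0.019820·1.974756790=-0.226067098, θ̇'=1.974756790+0.019820·-1.174894458=1.951470382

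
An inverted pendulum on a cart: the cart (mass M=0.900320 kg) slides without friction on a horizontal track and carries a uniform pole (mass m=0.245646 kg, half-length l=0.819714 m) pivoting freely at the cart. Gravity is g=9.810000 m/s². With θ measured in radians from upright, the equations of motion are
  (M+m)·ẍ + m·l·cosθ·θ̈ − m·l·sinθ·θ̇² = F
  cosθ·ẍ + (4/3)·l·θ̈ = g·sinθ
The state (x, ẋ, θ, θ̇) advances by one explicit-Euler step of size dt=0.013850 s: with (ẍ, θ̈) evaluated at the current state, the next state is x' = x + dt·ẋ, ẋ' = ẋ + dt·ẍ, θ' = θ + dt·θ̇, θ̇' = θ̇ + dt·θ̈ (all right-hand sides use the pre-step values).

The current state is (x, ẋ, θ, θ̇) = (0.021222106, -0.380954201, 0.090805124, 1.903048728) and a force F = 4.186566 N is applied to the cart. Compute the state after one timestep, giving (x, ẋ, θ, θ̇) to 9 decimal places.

(0.015945890, -0.322153795, 0.117162349, 1.860743537)

sinθ=0.090680385, cosθ=0.995880047
temp = (F + m·l·θ̇²·sinθ)/(M+m) = (4.186566 + 0.066127975)/1.145966 = 3.711012347
θ̈ = (g·sinθ − cosθ·temp)/(l·(4/3 − m·cos²θ/(M+m))) = -3.054526434
ẍ = temp − m·l·θ̈·cosθ/(M+m) = 4.245516686
Euler: x'=0.021222106+0.013850·-0.380954201=0.015945890, ẋ'=-0.380954201+0.013850·4.245516686=-0.322153795
       θ'=0.090805124+0.013850·1.903048728=0.117162349, θ̇'=1.903048728+0.013850·-3.054526434=1.860743537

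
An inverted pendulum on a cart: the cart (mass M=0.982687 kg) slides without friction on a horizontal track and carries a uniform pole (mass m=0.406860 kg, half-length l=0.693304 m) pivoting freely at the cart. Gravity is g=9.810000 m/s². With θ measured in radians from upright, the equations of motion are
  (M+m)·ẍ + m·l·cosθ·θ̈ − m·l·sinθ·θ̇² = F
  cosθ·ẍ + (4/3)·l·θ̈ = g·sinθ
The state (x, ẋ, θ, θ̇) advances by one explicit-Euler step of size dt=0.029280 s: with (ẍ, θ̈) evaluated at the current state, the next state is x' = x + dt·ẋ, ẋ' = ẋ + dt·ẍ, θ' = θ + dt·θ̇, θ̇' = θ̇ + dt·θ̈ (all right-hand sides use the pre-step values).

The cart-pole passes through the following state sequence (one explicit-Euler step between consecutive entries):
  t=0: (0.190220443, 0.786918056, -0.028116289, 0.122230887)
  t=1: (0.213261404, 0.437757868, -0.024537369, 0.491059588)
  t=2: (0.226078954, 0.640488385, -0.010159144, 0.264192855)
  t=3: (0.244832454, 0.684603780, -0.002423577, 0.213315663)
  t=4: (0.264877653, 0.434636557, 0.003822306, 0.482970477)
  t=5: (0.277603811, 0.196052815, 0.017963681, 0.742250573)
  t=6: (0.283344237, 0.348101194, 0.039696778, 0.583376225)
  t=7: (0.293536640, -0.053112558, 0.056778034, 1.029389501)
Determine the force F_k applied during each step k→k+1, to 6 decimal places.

F_0 = -13.018231 N
F_1 = 7.437762 N
F_2 = 1.603678 N
F_3 = -9.264922 N
F_4 = -8.824935 N
F_5 = 5.682683 N
F_6 = -14.750876 N

step 0→1:
  ẍ = (ẋ'−ẋ)/dt = (0.437757868−0.786918056)/0.029280 = -11.924870
  θ̈ = (θ̇'−θ̇)/dt = (0.491059588−0.122230887)/0.029280 = 12.596609
  sinθ=-0.028113, cosθ=0.999605
  F = (M+m)·ẍ + m·l·cosθ·θ̈ − m·l·sinθ·θ̇² = -16.570167 + 3.551818 − -0.000118 = -13.018231
step 1→2:
  ẍ = (ẋ'−ẋ)/dt = (0.640488385−0.437757868)/0.029280 = 6.923856
  θ̈ = (θ̇'−θ̇)/dt = (0.264192855−0.491059588)/0.029280 = -7.748181
  sinθ=-0.024535, cosθ=0.999699
  F = (M+m)·ẍ + m·l·cosθ·θ̈ − m·l·sinθ·θ̇² = 9.621024 + -2.184931 − -0.001669 = 7.437762
step 2→3:
  ẍ = (ẋ'−ẋ)/dt = (0.684603780−0.640488385)/0.029280 = 1.506673
  θ̈ = (θ̇'−θ̇)/dt = (0.213315663−0.264192855)/0.029280 = -1.737609
  sinθ=-0.010159, cosθ=0.999948
  F = (M+m)·ẍ + m·l·cosθ·θ̈ − m·l·sinθ·θ̇² = 2.093593 + -0.490115 − -0.000200 = 1.603678
step 3→4:
  ẍ = (ẋ'−ẋ)/dt = (0.434636557−0.684603780)/0.029280 = -8.537132
  θ̈ = (θ̇'−θ̇)/dt = (0.482970477−0.213315663)/0.029280 = 9.209522
  sinθ=-0.002424, cosθ=0.999997
  F = (M+m)·ẍ + m·l·cosθ·θ̈ − m·l·sinθ·θ̇² = -11.862746 + 2.597793 − -0.000031 = -9.264922
step 4→5:
  ẍ = (ẋ'−ẋ)/dt = (0.196052815−0.434636557)/0.029280 = -8.148352
  θ̈ = (θ̇'−θ̇)/dt = (0.742250573−0.482970477)/0.029280 = 8.855195
  sinθ=0.003822, cosθ=0.999993
  F = (M+m)·ẍ + m·l·cosθ·θ̈ − m·l·sinθ·θ̇² = -11.322518 + 2.497834 − 0.000251 = -8.824935
step 5→6:
  ẍ = (ẋ'−ẋ)/dt = (0.348101194−0.196052815)/0.029280 = 5.192909
  θ̈ = (θ̇'−θ̇)/dt = (0.583376225−0.742250573)/0.029280 = -5.426036
  sinθ=0.017963, cosθ=0.999839
  F = (M+m)·ẍ + m·l·cosθ·θ̈ − m·l·sinθ·θ̇² = 7.215791 + -1.530317 − 0.002792 = 5.682683
step 6→7:
  ẍ = (ẋ'−ẋ)/dt = (-0.053112558−0.348101194)/0.029280 = -13.702655
  θ̈ = (θ̇'−θ̇)/dt = (1.029389501−0.583376225)/0.029280 = 15.232694
  sinθ=0.039686, cosθ=0.999212
  F = (M+m)·ẍ + m·l·cosθ·θ̈ − m·l·sinθ·θ̇² = -19.040484 + 4.293418 − 0.003810 = -14.750876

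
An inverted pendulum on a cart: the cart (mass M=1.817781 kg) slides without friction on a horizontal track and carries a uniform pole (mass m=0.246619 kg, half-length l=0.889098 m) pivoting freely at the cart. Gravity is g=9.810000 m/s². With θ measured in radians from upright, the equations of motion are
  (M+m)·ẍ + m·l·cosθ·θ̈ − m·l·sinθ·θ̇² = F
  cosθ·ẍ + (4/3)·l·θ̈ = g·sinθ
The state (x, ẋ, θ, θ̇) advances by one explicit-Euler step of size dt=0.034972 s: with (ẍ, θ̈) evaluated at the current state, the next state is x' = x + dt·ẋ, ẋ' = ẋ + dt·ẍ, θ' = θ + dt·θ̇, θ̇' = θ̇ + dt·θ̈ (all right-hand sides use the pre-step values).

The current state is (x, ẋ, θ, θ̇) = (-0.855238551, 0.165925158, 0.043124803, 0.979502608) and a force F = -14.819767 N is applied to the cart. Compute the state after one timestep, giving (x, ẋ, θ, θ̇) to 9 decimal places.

sinθ=0.043111437, cosθ=0.999070270
temp = (F + m·l·θ̇²·sinθ)/(M+m) = (-14.819767 + 0.009069427)/2.064400 = -7.174335193
θ̈ = (g·sinθ − cosθ·temp)/(l·(4/3 − m·cos²θ/(M+m))) = 7.031921222
ẍ = temp − m·l·θ̈·cosθ/(M+m) = -7.920530215
Euler: x'=-0.855238551+0.034972·0.165925158=-0.849435816, ẋ'=0.165925158+0.034972·-7.920530215=-0.111071625
       θ'=0.043124803+0.034972·0.979502608=0.077379968, θ̇'=0.979502608+0.034972·7.031921222=1.225422957

(-0.849435816, -0.111071625, 0.077379968, 1.225422957)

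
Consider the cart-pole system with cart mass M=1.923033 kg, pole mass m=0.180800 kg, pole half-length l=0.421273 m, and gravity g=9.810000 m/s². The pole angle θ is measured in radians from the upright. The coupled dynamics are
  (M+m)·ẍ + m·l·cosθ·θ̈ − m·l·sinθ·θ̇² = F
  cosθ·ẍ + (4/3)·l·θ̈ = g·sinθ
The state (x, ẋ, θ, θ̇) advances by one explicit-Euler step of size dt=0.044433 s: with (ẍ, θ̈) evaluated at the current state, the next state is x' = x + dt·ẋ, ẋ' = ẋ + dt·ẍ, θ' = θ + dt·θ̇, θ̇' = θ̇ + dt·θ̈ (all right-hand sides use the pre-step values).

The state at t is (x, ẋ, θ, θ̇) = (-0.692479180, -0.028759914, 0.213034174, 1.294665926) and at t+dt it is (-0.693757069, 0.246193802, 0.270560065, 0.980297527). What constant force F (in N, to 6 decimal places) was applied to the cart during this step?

ẍ = (ẋ'−ẋ)/dt = (0.246193802−-0.028759914)/0.044433 = 6.188052
θ̈ = (θ̇'−θ̇)/dt = (0.980297527−1.294665926)/0.044433 = -7.075111
sinθ=0.211426, cosθ=0.977394
F = (M+m)·ẍ + m·l·cosθ·θ̈ − m·l·sinθ·θ̇² = 13.018628 + -0.526702 − 0.026992 = 12.464934

F = 12.464934 N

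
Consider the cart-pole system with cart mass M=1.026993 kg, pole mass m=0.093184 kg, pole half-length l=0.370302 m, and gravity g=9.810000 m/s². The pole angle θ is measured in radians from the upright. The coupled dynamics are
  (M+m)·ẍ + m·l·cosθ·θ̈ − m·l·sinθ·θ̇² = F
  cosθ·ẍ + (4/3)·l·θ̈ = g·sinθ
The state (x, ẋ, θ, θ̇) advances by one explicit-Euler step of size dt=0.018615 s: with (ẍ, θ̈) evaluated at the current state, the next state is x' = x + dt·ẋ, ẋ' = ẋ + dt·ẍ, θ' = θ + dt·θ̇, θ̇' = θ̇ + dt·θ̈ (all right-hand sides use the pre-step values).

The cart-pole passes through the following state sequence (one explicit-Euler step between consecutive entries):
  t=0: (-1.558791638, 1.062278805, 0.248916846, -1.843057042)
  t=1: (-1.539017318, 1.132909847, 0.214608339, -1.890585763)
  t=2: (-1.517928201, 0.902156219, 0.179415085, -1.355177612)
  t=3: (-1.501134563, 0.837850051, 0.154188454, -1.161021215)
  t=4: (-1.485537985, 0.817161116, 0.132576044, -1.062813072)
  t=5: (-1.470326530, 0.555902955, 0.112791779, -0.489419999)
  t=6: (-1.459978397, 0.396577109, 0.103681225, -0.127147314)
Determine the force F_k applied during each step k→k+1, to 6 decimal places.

step 0→1:
  ẍ = (ẋ'−ẋ)/dt = (1.132909847−1.062278805)/0.018615 = 3.794308
  θ̈ = (θ̇'−θ̇)/dt = (-1.890585763−-1.843057042)/0.018615 = -2.553249
  sinθ=0.246354, cosθ=0.969180
  F = (M+m)·ẍ + m·l·cosθ·θ̈ − m·l·sinθ·θ̇² = 4.250296 + -0.085388 − 0.028876 = 4.136033
step 1→2:
  ẍ = (ẋ'−ẋ)/dt = (0.902156219−1.132909847)/0.018615 = -12.396112
  θ̈ = (θ̇'−θ̇)/dt = (-1.355177612−-1.890585763)/0.018615 = 28.762189
  sinθ=0.212965, cosθ=0.977060
  F = (M+m)·ẍ + m·l·cosθ·θ̈ − m·l·sinθ·θ̇² = -13.885840 + 0.969707 − 0.026266 = -12.942399
step 2→3:
  ẍ = (ẋ'−ẋ)/dt = (0.837850051−0.902156219)/0.018615 = -3.454535
  θ̈ = (θ̇'−θ̇)/dt = (-1.161021215−-1.355177612)/0.018615 = 10.430105
  sinθ=0.178454, cosθ=0.983948
  F = (M+m)·ẍ + m·l·cosθ·θ̈ − m·l·sinθ·θ̇² = -3.869691 + 0.354126 − 0.011309 = -3.526873
step 3→4:
  ẍ = (ẋ'−ẋ)/dt = (0.817161116−0.837850051)/0.018615 = -1.111412
  θ̈ = (θ̇'−θ̇)/dt = (-1.062813072−-1.161021215)/0.018615 = 5.275753
  sinθ=0.153578, cosθ=0.988136
  F = (M+m)·ẍ + m·l·cosθ·θ̈ − m·l·sinθ·θ̇² = -1.244978 + 0.179887 − 0.007143 = -1.072235
step 4→5:
  ẍ = (ẋ'−ẋ)/dt = (0.555902955−0.817161116)/0.018615 = -14.034819
  θ̈ = (θ̇'−θ̇)/dt = (-0.489419999−-1.062813072)/0.018615 = 30.802744
  sinθ=0.132188, cosθ=0.991225
  F = (M+m)·ẍ + m·l·cosθ·θ̈ − m·l·sinθ·θ̇² = -15.721482 + 1.053559 − 0.005152 = -14.673075
step 5→6:
  ẍ = (ẋ'−ẋ)/dt = (0.396577109−0.555902955)/0.018615 = -8.559003
  θ̈ = (θ̇'−θ̇)/dt = (-0.127147314−-0.489419999)/0.018615 = 19.461331
  sinθ=0.112553, cosθ=0.993646
  F = (M+m)·ẍ + m·l·cosθ·θ̈ − m·l·sinθ·θ̇² = -9.587599 + 0.667270 − 0.000930 = -8.921259

F_0 = 4.136033 N
F_1 = -12.942399 N
F_2 = -3.526873 N
F_3 = -1.072235 N
F_4 = -14.673075 N
F_5 = -8.921259 N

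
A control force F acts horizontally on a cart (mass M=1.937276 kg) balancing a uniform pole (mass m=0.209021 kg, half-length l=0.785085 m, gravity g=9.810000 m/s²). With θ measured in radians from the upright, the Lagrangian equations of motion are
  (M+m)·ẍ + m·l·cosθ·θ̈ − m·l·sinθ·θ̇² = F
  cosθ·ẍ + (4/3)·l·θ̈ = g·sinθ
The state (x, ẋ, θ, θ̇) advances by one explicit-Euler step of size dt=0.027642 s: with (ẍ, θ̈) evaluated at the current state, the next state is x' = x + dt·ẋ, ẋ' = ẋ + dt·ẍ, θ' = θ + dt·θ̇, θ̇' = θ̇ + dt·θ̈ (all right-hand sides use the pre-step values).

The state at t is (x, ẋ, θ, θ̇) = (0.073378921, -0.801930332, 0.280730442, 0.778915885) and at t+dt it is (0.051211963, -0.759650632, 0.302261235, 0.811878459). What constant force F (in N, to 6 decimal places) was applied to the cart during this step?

ẍ = (ẋ'−ẋ)/dt = (-0.759650632−-0.801930332)/0.027642 = 1.529546
θ̈ = (θ̇'−θ̇)/dt = (0.811878459−0.778915885)/0.027642 = 1.192482
sinθ=0.277058, cosθ=0.960853
F = (M+m)·ẍ + m·l·cosθ·θ̈ − m·l·sinθ·θ̇² = 3.282859 + 0.188025 − 0.027584 = 3.443300

F = 3.443300 N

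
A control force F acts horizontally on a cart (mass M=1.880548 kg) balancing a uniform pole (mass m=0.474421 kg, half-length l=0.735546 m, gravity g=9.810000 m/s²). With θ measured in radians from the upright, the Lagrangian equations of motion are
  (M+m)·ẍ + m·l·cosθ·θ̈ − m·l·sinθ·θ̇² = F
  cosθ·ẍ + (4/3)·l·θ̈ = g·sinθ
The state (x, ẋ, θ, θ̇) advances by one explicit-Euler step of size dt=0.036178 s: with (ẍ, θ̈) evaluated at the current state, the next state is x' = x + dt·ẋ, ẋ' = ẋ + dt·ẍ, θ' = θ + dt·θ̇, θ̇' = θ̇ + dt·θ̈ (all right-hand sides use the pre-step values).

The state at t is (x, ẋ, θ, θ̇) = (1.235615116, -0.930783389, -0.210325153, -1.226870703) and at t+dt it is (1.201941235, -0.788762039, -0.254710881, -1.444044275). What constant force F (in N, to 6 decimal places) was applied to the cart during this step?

F = 7.305786 N

ẍ = (ẋ'−ẋ)/dt = (-0.788762039−-0.930783389)/0.036178 = 3.925627
θ̈ = (θ̇'−θ̇)/dt = (-1.444044275−-1.226870703)/0.036178 = -6.002918
sinθ=-0.208778, cosθ=0.977963
F = (M+m)·ẍ + m·l·cosθ·θ̈ − m·l·sinθ·θ̇² = 9.244731 + -2.048607 − -0.109662 = 7.305786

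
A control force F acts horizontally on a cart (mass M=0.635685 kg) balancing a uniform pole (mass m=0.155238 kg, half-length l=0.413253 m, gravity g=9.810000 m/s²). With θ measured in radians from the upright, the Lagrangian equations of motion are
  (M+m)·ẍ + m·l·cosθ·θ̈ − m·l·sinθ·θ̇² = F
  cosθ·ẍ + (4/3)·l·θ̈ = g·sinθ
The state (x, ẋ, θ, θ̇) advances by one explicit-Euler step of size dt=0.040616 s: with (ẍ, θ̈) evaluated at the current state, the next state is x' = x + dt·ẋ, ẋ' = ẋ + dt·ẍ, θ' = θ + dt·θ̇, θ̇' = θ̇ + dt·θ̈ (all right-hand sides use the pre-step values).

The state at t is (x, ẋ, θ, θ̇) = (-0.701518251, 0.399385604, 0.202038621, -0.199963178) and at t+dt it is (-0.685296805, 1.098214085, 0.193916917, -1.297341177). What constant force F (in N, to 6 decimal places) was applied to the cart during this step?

ẍ = (ẋ'−ẋ)/dt = (1.098214085−0.399385604)/0.040616 = 17.205744
θ̈ = (θ̇'−θ̇)/dt = (-1.297341177−-0.199963178)/0.040616 = -27.018367
sinθ=0.200667, cosθ=0.979660
F = (M+m)·ẍ + m·l·cosθ·θ̈ − m·l·sinθ·θ̇² = 13.608418 + -1.698042 − 0.000515 = 11.909862

F = 11.909862 N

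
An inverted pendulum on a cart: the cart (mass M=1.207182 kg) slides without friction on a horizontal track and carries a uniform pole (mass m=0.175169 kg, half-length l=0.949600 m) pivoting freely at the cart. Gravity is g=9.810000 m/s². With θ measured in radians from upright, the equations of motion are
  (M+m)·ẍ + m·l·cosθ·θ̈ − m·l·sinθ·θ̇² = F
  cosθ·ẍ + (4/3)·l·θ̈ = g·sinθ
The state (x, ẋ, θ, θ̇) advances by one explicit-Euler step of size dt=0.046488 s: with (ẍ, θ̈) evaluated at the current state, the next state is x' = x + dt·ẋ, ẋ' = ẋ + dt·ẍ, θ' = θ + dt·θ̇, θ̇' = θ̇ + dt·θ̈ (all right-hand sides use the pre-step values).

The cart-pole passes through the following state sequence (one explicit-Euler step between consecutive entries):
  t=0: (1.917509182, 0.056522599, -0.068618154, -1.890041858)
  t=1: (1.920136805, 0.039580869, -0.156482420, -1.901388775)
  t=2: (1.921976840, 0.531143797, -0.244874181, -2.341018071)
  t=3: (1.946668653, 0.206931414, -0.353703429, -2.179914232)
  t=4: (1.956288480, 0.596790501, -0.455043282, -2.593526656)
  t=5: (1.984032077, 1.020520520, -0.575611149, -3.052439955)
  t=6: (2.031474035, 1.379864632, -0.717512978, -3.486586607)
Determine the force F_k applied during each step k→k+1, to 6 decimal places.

F_0 = -0.503537 N
F_1 = 13.156830 N
F_2 = -8.860407 N
F_3 = 10.478160 N
F_4 = 11.616670 N
F_5 = 10.225878 N

step 0→1:
  ẍ = (ẋ'−ẋ)/dt = (0.039580869−0.056522599)/0.046488 = -0.364432
  θ̈ = (θ̇'−θ̇)/dt = (-1.901388775−-1.890041858)/0.046488 = -0.244083
  sinθ=-0.068564, cosθ=0.997647
  F = (M+m)·ẍ + m·l·cosθ·θ̈ − m·l·sinθ·θ̇² = -0.503773 + -0.040505 − -0.040742 = -0.503537
step 1→2:
  ẍ = (ẋ'−ẋ)/dt = (0.531143797−0.039580869)/0.046488 = 10.573975
  θ̈ = (θ̇'−θ̇)/dt = (-2.341018071−-1.901388775)/0.046488 = -9.456834
  sinθ=-0.155845, cosθ=0.987782
  F = (M+m)·ẍ + m·l·cosθ·θ̈ − m·l·sinθ·θ̇² = 14.616944 + -1.553834 − -0.093720 = 13.156830
step 2→3:
  ẍ = (ẋ'−ẋ)/dt = (0.206931414−0.531143797)/0.046488 = -6.974109
  θ̈ = (θ̇'−θ̇)/dt = (-2.179914232−-2.341018071)/0.046488 = 3.465493
  sinθ=-0.242434, cosθ=0.970168
  F = (M+m)·ẍ + m·l·cosθ·θ̈ − m·l·sinθ·θ̇² = -9.640667 + 0.559255 − -0.221005 = -8.860407
step 3→4:
  ẍ = (ẋ'−ẋ)/dt = (0.596790501−0.206931414)/0.046488 = 8.386231
  θ̈ = (θ̇'−θ̇)/dt = (-2.593526656−-2.179914232)/0.046488 = -8.897187
  sinθ=-0.346374, cosθ=0.938096
  F = (M+m)·ẍ + m·l·cosθ·θ̈ − m·l·sinθ·θ̇² = 11.592714 + -1.388347 − -0.273793 = 10.478160
step 4→5:
  ẍ = (ẋ'−ẋ)/dt = (1.020520520−0.596790501)/0.046488 = 9.114826
  θ̈ = (θ̇'−θ̇)/dt = (-3.052439955−-2.593526656)/0.046488 = -9.871651
  sinθ=-0.439501, cosθ=0.898242
  F = (M+m)·ẍ + m·l·cosθ·θ̈ − m·l·sinθ·θ̇² = 12.599888 + -1.474963 − -0.491744 = 11.616670
step 5→6:
  ẍ = (ẋ'−ẋ)/dt = (1.379864632−1.020520520)/0.046488 = 7.729825
  θ̈ = (θ̇'−θ̇)/dt = (-3.486586607−-3.052439955)/0.046488 = -9.338897
  sinθ=-0.544348, cosθ=0.838860
  F = (M+m)·ẍ + m·l·cosθ·θ̈ − m·l·sinθ·θ̇² = 10.685332 + -1.303116 − -0.843662 = 10.225878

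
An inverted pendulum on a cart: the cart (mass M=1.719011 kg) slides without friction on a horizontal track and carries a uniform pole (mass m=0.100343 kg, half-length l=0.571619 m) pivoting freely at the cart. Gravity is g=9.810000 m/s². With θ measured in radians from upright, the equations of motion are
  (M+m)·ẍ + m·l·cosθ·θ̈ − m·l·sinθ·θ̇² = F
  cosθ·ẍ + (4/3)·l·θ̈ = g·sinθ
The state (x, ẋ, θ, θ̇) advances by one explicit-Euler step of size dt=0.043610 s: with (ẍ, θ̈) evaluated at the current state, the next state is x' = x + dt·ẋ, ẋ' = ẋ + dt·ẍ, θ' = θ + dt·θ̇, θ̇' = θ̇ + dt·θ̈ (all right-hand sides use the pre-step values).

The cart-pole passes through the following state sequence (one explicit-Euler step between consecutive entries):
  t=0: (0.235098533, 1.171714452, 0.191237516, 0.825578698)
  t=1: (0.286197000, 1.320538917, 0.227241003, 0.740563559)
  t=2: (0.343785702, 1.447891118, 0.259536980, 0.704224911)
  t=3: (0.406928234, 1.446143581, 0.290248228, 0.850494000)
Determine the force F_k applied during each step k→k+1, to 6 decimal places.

step 0→1:
  ẍ = (ẋ'−ẋ)/dt = (1.320538917−1.171714452)/0.043610 = 3.412622
  θ̈ = (θ̇'−θ̇)/dt = (0.740563559−0.825578698)/0.043610 = -1.949441
  sinθ=0.190074, cosθ=0.981770
  F = (M+m)·ẍ + m·l·cosθ·θ̈ − m·l·sinθ·θ̇² = 6.208768 + -0.109778 − 0.007431 = 6.091560
step 1→2:
  ẍ = (ẋ'−ẋ)/dt = (1.447891118−1.320538917)/0.043610 = 2.920252
  θ̈ = (θ̇'−θ̇)/dt = (0.704224911−0.740563559)/0.043610 = -0.833264
  sinθ=0.225290, cosθ=0.974292
  F = (M+m)·ẍ + m·l·cosθ·θ̈ − m·l·sinθ·θ̇² = 5.312973 + -0.046566 − 0.007087 = 5.259320
step 2→3:
  ẍ = (ẋ'−ẋ)/dt = (1.446143581−1.447891118)/0.043610 = -0.040072
  θ̈ = (θ̇'−θ̇)/dt = (0.850494000−0.704224911)/0.043610 = 3.354026
  sinθ=0.256633, cosθ=0.966509
  F = (M+m)·ẍ + m·l·cosθ·θ̈ − m·l·sinθ·θ̇² = -0.072905 + 0.185937 − 0.007300 = 0.105732

F_0 = 6.091560 N
F_1 = 5.259320 N
F_2 = 0.105732 N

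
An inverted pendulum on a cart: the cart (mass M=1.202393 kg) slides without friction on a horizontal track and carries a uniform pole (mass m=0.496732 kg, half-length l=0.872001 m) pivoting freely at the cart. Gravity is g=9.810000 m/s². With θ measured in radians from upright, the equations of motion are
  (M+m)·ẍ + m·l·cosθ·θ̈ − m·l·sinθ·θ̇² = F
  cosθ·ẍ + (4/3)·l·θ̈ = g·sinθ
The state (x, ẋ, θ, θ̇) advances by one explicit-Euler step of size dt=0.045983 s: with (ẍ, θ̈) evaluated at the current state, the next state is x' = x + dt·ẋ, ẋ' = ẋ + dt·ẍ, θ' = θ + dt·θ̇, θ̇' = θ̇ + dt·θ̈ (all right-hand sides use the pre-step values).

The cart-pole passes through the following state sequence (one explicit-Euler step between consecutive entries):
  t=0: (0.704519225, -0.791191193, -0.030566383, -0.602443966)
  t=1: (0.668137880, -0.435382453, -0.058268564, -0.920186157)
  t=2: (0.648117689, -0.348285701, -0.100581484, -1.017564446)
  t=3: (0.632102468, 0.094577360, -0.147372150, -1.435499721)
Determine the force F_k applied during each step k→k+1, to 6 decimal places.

step 0→1:
  ẍ = (ẋ'−ẋ)/dt = (-0.435382453−-0.791191193)/0.045983 = 7.737832
  θ̈ = (θ̇'−θ̇)/dt = (-0.920186157−-0.602443966)/0.045983 = -6.909993
  sinθ=-0.030562, cosθ=0.999533
  F = (M+m)·ẍ + m·l·cosθ·θ̈ − m·l·sinθ·θ̇² = 13.147544 + -2.991671 − -0.004805 = 10.160678
step 1→2:
  ẍ = (ẋ'−ẋ)/dt = (-0.348285701−-0.435382453)/0.045983 = 1.894108
  θ̈ = (θ̇'−θ̇)/dt = (-1.017564446−-0.920186157)/0.045983 = -2.117702
  sinθ=-0.058236, cosθ=0.998303
  F = (M+m)·ẍ + m·l·cosθ·θ̈ − m·l·sinθ·θ̇² = 3.218326 + -0.915728 − -0.021359 = 2.323957
step 2→3:
  ẍ = (ẋ'−ẋ)/dt = (0.094577360−-0.348285701)/0.045983 = 9.631017
  θ̈ = (θ̇'−θ̇)/dt = (-1.435499721−-1.017564446)/0.045983 = -9.088908
  sinθ=-0.100412, cosθ=0.994946
  F = (M+m)·ẍ + m·l·cosθ·θ̈ − m·l·sinθ·θ̇² = 16.364302 + -3.916971 − -0.045035 = 12.492366

F_0 = 10.160678 N
F_1 = 2.323957 N
F_2 = 12.492366 N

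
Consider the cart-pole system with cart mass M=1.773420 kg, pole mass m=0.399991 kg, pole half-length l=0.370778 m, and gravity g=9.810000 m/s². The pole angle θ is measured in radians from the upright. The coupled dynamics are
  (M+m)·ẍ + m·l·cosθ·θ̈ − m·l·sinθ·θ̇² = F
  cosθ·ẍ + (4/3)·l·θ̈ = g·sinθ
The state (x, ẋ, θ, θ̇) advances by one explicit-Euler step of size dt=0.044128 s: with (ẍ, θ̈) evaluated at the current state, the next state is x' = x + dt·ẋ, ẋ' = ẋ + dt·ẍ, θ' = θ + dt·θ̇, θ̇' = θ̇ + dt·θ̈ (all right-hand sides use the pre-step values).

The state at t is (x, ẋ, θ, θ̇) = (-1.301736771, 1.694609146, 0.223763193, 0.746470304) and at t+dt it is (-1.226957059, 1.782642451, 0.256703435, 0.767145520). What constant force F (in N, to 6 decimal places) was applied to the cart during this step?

ẍ = (ẋ'−ẋ)/dt = (1.782642451−1.694609146)/0.044128 = 1.994953
θ̈ = (θ̇'−θ̇)/dt = (0.767145520−0.746470304)/0.044128 = 0.468528
sinθ=0.221901, cosθ=0.975069
F = (M+m)·ẍ + m·l·cosθ·θ̈ − m·l·sinθ·θ̇² = 4.335854 + 0.067754 − 0.018338 = 4.385270

F = 4.385270 N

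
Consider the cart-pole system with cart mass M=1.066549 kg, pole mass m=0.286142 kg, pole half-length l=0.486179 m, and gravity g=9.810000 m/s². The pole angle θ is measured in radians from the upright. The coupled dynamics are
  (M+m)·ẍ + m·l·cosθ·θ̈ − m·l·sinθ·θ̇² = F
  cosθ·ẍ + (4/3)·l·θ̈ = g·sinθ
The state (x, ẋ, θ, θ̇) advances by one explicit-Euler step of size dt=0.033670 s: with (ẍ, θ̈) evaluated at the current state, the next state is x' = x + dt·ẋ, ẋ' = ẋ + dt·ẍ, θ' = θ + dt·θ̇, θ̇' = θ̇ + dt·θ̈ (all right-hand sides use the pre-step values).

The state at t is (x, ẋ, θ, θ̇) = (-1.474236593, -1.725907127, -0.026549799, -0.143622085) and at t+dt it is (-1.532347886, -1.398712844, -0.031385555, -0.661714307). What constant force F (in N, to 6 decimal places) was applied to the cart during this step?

ẍ = (ẋ'−ẋ)/dt = (-1.398712844−-1.725907127)/0.033670 = 9.717680
θ̈ = (θ̇'−θ̇)/dt = (-0.661714307−-0.143622085)/0.033670 = -15.387354
sinθ=-0.026547, cosθ=0.999648
F = (M+m)·ẍ + m·l·cosθ·θ̈ − m·l·sinθ·θ̇² = 13.145018 + -2.139876 − -0.000076 = 11.005218

F = 11.005218 N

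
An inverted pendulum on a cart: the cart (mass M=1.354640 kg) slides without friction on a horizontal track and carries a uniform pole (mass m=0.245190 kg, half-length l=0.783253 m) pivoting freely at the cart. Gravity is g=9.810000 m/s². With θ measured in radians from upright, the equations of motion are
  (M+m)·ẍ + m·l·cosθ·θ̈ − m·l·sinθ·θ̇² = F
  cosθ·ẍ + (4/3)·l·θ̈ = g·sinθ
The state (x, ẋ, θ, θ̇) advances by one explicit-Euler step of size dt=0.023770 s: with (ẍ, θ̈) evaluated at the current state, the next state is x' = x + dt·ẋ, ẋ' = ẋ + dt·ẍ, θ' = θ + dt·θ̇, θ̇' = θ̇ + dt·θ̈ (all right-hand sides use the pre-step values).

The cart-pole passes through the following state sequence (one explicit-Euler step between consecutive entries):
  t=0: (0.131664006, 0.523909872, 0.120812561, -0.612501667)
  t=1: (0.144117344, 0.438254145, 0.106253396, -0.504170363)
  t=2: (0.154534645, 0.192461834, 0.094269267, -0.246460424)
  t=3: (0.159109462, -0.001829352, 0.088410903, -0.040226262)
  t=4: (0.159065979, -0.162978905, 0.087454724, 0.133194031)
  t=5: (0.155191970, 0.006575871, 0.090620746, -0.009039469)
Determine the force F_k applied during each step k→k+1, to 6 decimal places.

F_0 = -4.904841 N
F_1 = -14.477744 N
F_2 = -11.418949 N
F_3 = -9.450483 N
F_4 = 10.266756 N

step 0→1:
  ẍ = (ẋ'−ẋ)/dt = (0.438254145−0.523909872)/0.023770 = -3.603522
  θ̈ = (θ̇'−θ̇)/dt = (-0.504170363−-0.612501667)/0.023770 = 4.557480
  sinθ=0.120519, cosθ=0.992711
  F = (M+m)·ẍ + m·l·cosθ·θ̈ − m·l·sinθ·θ̇² = -5.765023 + 0.868865 − 0.008683 = -4.904841
step 1→2:
  ẍ = (ẋ'−ẋ)/dt = (0.192461834−0.438254145)/0.023770 = -10.340442
  θ̈ = (θ̇'−θ̇)/dt = (-0.246460424−-0.504170363)/0.023770 = 10.841815
  sinθ=0.106054, cosθ=0.994360
  F = (M+m)·ẍ + m·l·cosθ·θ̈ − m·l·sinθ·θ̇² = -16.542950 + 2.070383 − 0.005177 = -14.477744
step 2→3:
  ẍ = (ẋ'−ẋ)/dt = (-0.001829352−0.192461834)/0.023770 = -8.173798
  θ̈ = (θ̇'−θ̇)/dt = (-0.040226262−-0.246460424)/0.023770 = 8.676237
  sinθ=0.094130, cosθ=0.995560
  F = (M+m)·ẍ + m·l·cosθ·θ̈ − m·l·sinθ·θ̇² = -13.076688 + 1.658837 − 0.001098 = -11.418949
step 3→4:
  ẍ = (ẋ'−ẋ)/dt = (-0.162978905−-0.001829352)/0.023770 = -6.779535
  θ̈ = (θ̇'−θ̇)/dt = (0.133194031−-0.040226262)/0.023770 = 7.295763
  sinθ=0.088296, cosθ=0.996094
  F = (M+m)·ẍ + m·l·cosθ·θ̈ − m·l·sinθ·θ̇² = -10.846104 + 1.395648 − 0.000027 = -9.450483
step 4→5:
  ẍ = (ẋ'−ẋ)/dt = (0.006575871−-0.162978905)/0.023770 = 7.133142
  θ̈ = (θ̇'−θ̇)/dt = (-0.009039469−0.133194031)/0.023770 = -5.983740
  sinθ=0.087343, cosθ=0.996178
  F = (M+m)·ẍ + m·l·cosθ·θ̈ − m·l·sinθ·θ̇² = 11.411814 + -1.144760 − 0.000298 = 10.266756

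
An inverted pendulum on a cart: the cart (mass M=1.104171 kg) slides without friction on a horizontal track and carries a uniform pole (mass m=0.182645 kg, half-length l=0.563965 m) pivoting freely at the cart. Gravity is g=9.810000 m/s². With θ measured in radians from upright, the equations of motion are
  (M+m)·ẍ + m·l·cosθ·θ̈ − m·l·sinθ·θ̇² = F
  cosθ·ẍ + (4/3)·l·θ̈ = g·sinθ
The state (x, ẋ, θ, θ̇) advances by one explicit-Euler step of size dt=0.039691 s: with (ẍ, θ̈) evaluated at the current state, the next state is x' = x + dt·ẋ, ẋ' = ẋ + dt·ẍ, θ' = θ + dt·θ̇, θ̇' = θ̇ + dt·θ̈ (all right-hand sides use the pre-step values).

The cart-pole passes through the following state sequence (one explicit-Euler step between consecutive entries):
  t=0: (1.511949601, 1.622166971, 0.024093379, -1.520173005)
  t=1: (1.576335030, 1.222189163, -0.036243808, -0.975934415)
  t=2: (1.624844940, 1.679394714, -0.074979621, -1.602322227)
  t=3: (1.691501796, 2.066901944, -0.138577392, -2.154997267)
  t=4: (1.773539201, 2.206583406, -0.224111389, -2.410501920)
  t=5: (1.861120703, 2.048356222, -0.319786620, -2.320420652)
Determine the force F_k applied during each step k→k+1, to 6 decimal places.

step 0→1:
  ẍ = (ẋ'−ẋ)/dt = (1.222189163−1.622166971)/0.039691 = -10.077292
  θ̈ = (θ̇'−θ̇)/dt = (-0.975934415−-1.520173005)/0.039691 = 13.711889
  sinθ=0.024091, cosθ=0.999710
  F = (M+m)·ẍ + m·l·cosθ·θ̈ − m·l·sinθ·θ̇² = -12.967621 + 1.411989 − 0.005735 = -11.561367
step 1→2:
  ẍ = (ẋ'−ẋ)/dt = (1.679394714−1.222189163)/0.039691 = 11.519124
  θ̈ = (θ̇'−θ̇)/dt = (-1.602322227−-0.975934415)/0.039691 = -15.781608
  sinθ=-0.036236, cosθ=0.999343
  F = (M+m)·ẍ + m·l·cosθ·θ̈ − m·l·sinθ·θ̇² = 14.822993 + -1.624523 − -0.003555 = 13.202025
step 2→3:
  ẍ = (ẋ'−ẋ)/dt = (2.066901944−1.679394714)/0.039691 = 9.763101
  θ̈ = (θ̇'−θ̇)/dt = (-2.154997267−-1.602322227)/0.039691 = -13.924442
  sinθ=-0.074909, cosθ=0.997190
  F = (M+m)·ẍ + m·l·cosθ·θ̈ − m·l·sinθ·θ̇² = 12.563314 + -1.430263 − -0.019811 = 11.152862
step 3→4:
  ẍ = (ẋ'−ẋ)/dt = (2.206583406−2.066901944)/0.039691 = 3.519223
  θ̈ = (θ̇'−θ̇)/dt = (-2.410501920−-2.154997267)/0.039691 = -6.437345
  sinθ=-0.138134, cosθ=0.990414
  F = (M+m)·ẍ + m·l·cosθ·θ̈ − m·l·sinθ·θ̇² = 4.528592 + -0.656725 − -0.066078 = 3.937945
step 4→5:
  ẍ = (ẋ'−ẋ)/dt = (2.048356222−2.206583406)/0.039691 = -3.986475
  θ̈ = (θ̇'−θ̇)/dt = (-2.320420652−-2.410501920)/0.039691 = 2.269564
  sinθ=-0.222240, cosθ=0.974992
  F = (M+m)·ẍ + m·l·cosθ·θ̈ − m·l·sinθ·θ̇² = -5.129860 + 0.227931 − -0.133014 = -4.768915

F_0 = -11.561367 N
F_1 = 13.202025 N
F_2 = 11.152862 N
F_3 = 3.937945 N
F_4 = -4.768915 N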